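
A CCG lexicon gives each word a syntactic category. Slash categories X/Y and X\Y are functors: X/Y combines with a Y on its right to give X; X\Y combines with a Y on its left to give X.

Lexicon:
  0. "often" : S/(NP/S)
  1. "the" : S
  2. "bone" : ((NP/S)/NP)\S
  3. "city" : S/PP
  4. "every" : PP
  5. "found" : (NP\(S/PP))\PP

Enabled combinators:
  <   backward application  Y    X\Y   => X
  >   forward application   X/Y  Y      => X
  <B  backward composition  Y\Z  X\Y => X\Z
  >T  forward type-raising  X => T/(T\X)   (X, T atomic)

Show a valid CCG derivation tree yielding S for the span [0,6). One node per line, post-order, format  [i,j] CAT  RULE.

[0,1] S/(NP/S)  lex  "often"
[1,2] S  lex  "the"
[2,3] ((NP/S)/NP)\S  lex  "bone"
[1,3] (NP/S)/NP  <  k=2
[3,4] S/PP  lex  "city"
[4,5] PP  lex  "every"
[5,6] (NP\(S/PP))\PP  lex  "found"
[4,6] NP\(S/PP)  <  k=5
[3,6] NP  <  k=4
[1,6] NP/S  >  k=3
[0,6] S  >  k=1

[0,6] S   >
  [0,1] "often" : S/(NP/S)
  [1,6] NP/S   >
    [1,3] (NP/S)/NP   <
      [1,2] "the" : S
      [2,3] "bone" : ((NP/S)/NP)\S
    [3,6] NP   <
      [3,4] "city" : S/PP
      [4,6] NP\(S/PP)   <
        [4,5] "every" : PP
        [5,6] "found" : (NP\(S/PP))\PP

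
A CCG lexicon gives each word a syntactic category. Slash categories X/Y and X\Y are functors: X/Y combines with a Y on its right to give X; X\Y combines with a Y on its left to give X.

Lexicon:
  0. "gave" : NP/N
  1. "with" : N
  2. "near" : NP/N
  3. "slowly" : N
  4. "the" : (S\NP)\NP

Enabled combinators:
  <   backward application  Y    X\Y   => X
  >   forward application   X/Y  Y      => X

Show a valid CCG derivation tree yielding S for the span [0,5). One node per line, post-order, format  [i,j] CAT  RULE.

[0,5] S   <
  [0,2] NP   >
    [0,1] "gave" : NP/N
    [1,2] "with" : N
  [2,5] S\NP   <
    [2,4] NP   >
      [2,3] "near" : NP/N
      [3,4] "slowly" : N
    [4,5] "the" : (S\NP)\NP

[0,1] NP/N  lex  "gave"
[1,2] N  lex  "with"
[0,2] NP  >  k=1
[2,3] NP/N  lex  "near"
[3,4] N  lex  "slowly"
[2,4] NP  >  k=3
[4,5] (S\NP)\NP  lex  "the"
[2,5] S\NP  <  k=4
[0,5] S  <  k=2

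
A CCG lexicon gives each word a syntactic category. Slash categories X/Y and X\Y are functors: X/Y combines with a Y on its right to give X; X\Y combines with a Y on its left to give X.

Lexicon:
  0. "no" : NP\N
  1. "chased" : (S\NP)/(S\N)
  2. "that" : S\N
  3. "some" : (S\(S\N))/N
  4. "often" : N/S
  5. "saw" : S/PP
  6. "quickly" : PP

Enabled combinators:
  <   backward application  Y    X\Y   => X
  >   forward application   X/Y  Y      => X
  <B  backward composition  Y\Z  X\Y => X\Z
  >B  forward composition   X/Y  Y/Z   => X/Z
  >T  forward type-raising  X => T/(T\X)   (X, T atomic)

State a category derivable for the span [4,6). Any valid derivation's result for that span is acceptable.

[0,7] S   <
  [0,3] S\N   <B
    [0,1] "no" : NP\N
    [1,3] S\NP   >
      [1,2] "chased" : (S\NP)/(S\N)
      [2,3] "that" : S\N
  [3,7] S\(S\N)   >
    [3,4] "some" : (S\(S\N))/N
    [4,7] N   >
      [4,6] N/PP   >B
        [4,5] "often" : N/S
        [5,6] "saw" : S/PP
      [6,7] "quickly" : PP

N/PP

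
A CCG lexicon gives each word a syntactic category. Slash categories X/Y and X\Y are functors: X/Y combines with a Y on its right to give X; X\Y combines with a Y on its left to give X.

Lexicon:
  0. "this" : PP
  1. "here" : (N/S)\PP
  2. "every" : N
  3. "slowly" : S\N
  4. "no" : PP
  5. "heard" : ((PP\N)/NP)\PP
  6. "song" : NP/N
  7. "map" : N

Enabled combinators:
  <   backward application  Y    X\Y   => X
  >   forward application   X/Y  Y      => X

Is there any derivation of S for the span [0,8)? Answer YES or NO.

PP (N/S)\PP N S\N PP ((PP\N)/NP)\PP NP/N N
CKY chart[0,8] = {PP}; S ∉ chart

NO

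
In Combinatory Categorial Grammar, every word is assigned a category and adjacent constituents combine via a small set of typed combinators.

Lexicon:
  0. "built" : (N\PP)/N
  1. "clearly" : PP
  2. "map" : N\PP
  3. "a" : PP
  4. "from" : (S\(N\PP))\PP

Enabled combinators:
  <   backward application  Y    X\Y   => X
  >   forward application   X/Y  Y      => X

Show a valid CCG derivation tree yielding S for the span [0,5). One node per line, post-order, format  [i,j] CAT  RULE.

[0,5] S   <
  [0,3] N\PP   >
    [0,1] "built" : (N\PP)/N
    [1,3] N   <
      [1,2] "clearly" : PP
      [2,3] "map" : N\PP
  [3,5] S\(N\PP)   <
    [3,4] "a" : PP
    [4,5] "from" : (S\(N\PP))\PP

[0,1] (N\PP)/N  lex  "built"
[1,2] PP  lex  "clearly"
[2,3] N\PP  lex  "map"
[1,3] N  <  k=2
[0,3] N\PP  >  k=1
[3,4] PP  lex  "a"
[4,5] (S\(N\PP))\PP  lex  "from"
[3,5] S\(N\PP)  <  k=4
[0,5] S  <  k=3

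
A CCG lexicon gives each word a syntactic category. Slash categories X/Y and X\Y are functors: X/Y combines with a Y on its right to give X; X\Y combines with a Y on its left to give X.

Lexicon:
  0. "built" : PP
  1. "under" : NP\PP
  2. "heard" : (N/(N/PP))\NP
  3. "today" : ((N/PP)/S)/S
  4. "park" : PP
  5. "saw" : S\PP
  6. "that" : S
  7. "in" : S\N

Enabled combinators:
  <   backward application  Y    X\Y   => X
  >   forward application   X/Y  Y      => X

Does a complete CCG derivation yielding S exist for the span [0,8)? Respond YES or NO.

[0,8] S   <
  [0,7] N   >
    [0,3] N/(N/PP)   <
      [0,2] NP   <
        [0,1] "built" : PP
        [1,2] "under" : NP\PP
      [2,3] "heard" : (N/(N/PP))\NP
    [3,7] N/PP   >
      [3,6] (N/PP)/S   >
        [3,4] "today" : ((N/PP)/S)/S
        [4,6] S   <
          [4,5] "park" : PP
          [5,6] "saw" : S\PP
      [6,7] "that" : S
  [7,8] "in" : S\N

YES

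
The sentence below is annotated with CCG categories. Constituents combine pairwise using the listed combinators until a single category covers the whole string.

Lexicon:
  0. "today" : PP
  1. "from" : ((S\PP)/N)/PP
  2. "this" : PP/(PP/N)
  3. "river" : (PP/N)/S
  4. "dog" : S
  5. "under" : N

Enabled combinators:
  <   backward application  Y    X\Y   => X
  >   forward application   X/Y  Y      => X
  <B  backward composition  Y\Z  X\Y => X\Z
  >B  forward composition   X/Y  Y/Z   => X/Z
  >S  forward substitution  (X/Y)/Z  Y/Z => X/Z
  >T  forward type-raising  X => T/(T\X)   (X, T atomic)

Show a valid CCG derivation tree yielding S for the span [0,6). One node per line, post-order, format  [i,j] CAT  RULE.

[0,1] PP  lex  "today"
[1,2] ((S\PP)/N)/PP  lex  "from"
[2,3] PP/(PP/N)  lex  "this"
[3,4] (PP/N)/S  lex  "river"
[4,5] S  lex  "dog"
[3,5] PP/N  >  k=4
[2,5] PP  >  k=3
[1,5] (S\PP)/N  >  k=2
[5,6] N  lex  "under"
[1,6] S\PP  >  k=5
[0,6] S  <  k=1

[0,6] S   <
  [0,1] "today" : PP
  [1,6] S\PP   >
    [1,5] (S\PP)/N   >
      [1,2] "from" : ((S\PP)/N)/PP
      [2,5] PP   >
        [2,3] "this" : PP/(PP/N)
        [3,5] PP/N   >
          [3,4] "river" : (PP/N)/S
          [4,5] "dog" : S
    [5,6] "under" : N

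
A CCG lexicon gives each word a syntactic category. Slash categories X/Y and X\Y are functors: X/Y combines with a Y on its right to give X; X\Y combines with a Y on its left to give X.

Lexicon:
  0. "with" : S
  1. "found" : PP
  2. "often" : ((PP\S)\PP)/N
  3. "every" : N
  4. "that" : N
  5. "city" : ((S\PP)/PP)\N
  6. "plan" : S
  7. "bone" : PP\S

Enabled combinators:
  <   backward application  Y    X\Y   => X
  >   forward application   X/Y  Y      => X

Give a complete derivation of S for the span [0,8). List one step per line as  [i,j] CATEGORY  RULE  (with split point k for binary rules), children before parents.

[0,1] S  lex  "with"
[1,2] PP  lex  "found"
[2,3] ((PP\S)\PP)/N  lex  "often"
[3,4] N  lex  "every"
[2,4] (PP\S)\PP  >  k=3
[1,4] PP\S  <  k=2
[0,4] PP  <  k=1
[4,5] N  lex  "that"
[5,6] ((S\PP)/PP)\N  lex  "city"
[4,6] (S\PP)/PP  <  k=5
[6,7] S  lex  "plan"
[7,8] PP\S  lex  "bone"
[6,8] PP  <  k=7
[4,8] S\PP  >  k=6
[0,8] S  <  k=4

[0,8] S   <
  [0,4] PP   <
    [0,1] "with" : S
    [1,4] PP\S   <
      [1,2] "found" : PP
      [2,4] (PP\S)\PP   >
        [2,3] "often" : ((PP\S)\PP)/N
        [3,4] "every" : N
  [4,8] S\PP   >
    [4,6] (S\PP)/PP   <
      [4,5] "that" : N
      [5,6] "city" : ((S\PP)/PP)\N
    [6,8] PP   <
      [6,7] "plan" : S
      [7,8] "bone" : PP\S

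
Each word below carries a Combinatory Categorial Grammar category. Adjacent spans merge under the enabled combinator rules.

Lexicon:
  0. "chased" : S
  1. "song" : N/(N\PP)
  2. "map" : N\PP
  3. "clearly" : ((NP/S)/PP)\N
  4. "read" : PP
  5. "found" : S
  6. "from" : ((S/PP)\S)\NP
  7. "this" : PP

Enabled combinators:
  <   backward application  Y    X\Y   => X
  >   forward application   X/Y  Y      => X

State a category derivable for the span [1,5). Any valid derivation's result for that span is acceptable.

NP/S

[0,8] S   >
  [0,7] S/PP   <
    [0,1] "chased" : S
    [1,7] (S/PP)\S   <
      [1,6] NP   >
        [1,5] NP/S   >
          [1,4] (NP/S)/PP   <
            [1,3] N   >
              [1,2] "song" : N/(N\PP)
              [2,3] "map" : N\PP
            [3,4] "clearly" : ((NP/S)/PP)\N
          [4,5] "read" : PP
        [5,6] "found" : S
      [6,7] "from" : ((S/PP)\S)\NP
  [7,8] "this" : PP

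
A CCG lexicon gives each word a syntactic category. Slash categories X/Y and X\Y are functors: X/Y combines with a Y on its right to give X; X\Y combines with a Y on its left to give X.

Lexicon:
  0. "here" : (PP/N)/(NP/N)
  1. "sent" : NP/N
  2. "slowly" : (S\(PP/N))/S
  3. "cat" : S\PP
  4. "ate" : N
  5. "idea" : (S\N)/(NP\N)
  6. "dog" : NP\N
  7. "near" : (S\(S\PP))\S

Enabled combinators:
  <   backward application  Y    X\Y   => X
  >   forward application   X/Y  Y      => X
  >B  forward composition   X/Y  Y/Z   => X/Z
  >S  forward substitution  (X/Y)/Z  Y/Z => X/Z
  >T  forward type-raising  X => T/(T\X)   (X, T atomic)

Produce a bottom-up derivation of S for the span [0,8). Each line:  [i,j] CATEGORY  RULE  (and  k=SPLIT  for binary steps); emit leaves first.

[0,1] (PP/N)/(NP/N)  lex  "here"
[1,2] NP/N  lex  "sent"
[0,2] PP/N  >  k=1
[2,3] (S\(PP/N))/S  lex  "slowly"
[3,4] S\PP  lex  "cat"
[4,5] N  lex  "ate"
[5,6] (S\N)/(NP\N)  lex  "idea"
[6,7] NP\N  lex  "dog"
[5,7] S\N  >  k=6
[4,7] S  <  k=5
[7,8] (S\(S\PP))\S  lex  "near"
[4,8] S\(S\PP)  <  k=7
[3,8] S  <  k=4
[2,8] S\(PP/N)  >  k=3
[0,8] S  <  k=2

[0,8] S   <
  [0,2] PP/N   >
    [0,1] "here" : (PP/N)/(NP/N)
    [1,2] "sent" : NP/N
  [2,8] S\(PP/N)   >
    [2,3] "slowly" : (S\(PP/N))/S
    [3,8] S   <
      [3,4] "cat" : S\PP
      [4,8] S\(S\PP)   <
        [4,7] S   <
          [4,5] "ate" : N
          [5,7] S\N   >
            [5,6] "idea" : (S\N)/(NP\N)
            [6,7] "dog" : NP\N
        [7,8] "near" : (S\(S\PP))\S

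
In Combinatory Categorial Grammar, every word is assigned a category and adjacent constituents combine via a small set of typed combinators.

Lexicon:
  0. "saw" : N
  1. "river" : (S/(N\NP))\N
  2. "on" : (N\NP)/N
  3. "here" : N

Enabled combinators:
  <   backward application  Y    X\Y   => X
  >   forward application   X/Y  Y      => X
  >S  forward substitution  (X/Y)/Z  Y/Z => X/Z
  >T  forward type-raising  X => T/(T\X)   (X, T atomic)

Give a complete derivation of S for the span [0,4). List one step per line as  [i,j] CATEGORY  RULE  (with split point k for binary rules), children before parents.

[0,4] S   >
  [0,2] S/(N\NP)   <
    [0,1] "saw" : N
    [1,2] "river" : (S/(N\NP))\N
  [2,4] N\NP   >
    [2,3] "on" : (N\NP)/N
    [3,4] "here" : N

[0,1] N  lex  "saw"
[1,2] (S/(N\NP))\N  lex  "river"
[0,2] S/(N\NP)  <  k=1
[2,3] (N\NP)/N  lex  "on"
[3,4] N  lex  "here"
[2,4] N\NP  >  k=3
[0,4] S  >  k=2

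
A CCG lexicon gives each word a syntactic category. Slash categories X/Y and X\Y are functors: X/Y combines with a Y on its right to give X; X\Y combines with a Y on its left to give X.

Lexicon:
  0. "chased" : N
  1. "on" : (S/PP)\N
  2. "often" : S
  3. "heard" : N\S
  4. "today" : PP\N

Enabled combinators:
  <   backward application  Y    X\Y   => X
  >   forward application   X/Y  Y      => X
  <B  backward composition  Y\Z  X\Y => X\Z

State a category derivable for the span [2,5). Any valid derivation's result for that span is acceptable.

PP

[0,5] S   >
  [0,2] S/PP   <
    [0,1] "chased" : N
    [1,2] "on" : (S/PP)\N
  [2,5] PP   <
    [2,4] N   <
      [2,3] "often" : S
      [3,4] "heard" : N\S
    [4,5] "today" : PP\N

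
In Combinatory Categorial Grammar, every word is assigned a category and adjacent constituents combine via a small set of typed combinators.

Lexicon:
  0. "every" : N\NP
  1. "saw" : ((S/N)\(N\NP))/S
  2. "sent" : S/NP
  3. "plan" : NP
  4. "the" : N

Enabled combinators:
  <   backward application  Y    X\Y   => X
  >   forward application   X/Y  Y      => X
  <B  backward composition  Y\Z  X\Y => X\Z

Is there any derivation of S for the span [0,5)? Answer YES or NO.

[0,5] S   >
  [0,4] S/N   <
    [0,1] "every" : N\NP
    [1,4] (S/N)\(N\NP)   >
      [1,2] "saw" : ((S/N)\(N\NP))/S
      [2,4] S   >
        [2,3] "sent" : S/NP
        [3,4] "plan" : NP
  [4,5] "the" : N

YES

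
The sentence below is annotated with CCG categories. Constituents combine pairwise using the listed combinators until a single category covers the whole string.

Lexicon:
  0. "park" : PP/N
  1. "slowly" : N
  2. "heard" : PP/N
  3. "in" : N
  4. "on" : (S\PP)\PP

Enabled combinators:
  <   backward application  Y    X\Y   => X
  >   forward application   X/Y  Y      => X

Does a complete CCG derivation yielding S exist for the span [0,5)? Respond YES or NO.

YES

[0,5] S   <
  [0,2] PP   >
    [0,1] "park" : PP/N
    [1,2] "slowly" : N
  [2,5] S\PP   <
    [2,4] PP   >
      [2,3] "heard" : PP/N
      [3,4] "in" : N
    [4,5] "on" : (S\PP)\PP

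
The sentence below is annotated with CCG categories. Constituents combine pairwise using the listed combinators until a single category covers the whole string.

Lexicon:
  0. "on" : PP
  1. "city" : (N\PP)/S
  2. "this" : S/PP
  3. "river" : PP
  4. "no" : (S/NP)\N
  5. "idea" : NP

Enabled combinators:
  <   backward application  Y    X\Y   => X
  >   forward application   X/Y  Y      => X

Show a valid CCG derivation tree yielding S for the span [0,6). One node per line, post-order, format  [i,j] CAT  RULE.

[0,1] PP  lex  "on"
[1,2] (N\PP)/S  lex  "city"
[2,3] S/PP  lex  "this"
[3,4] PP  lex  "river"
[2,4] S  >  k=3
[1,4] N\PP  >  k=2
[0,4] N  <  k=1
[4,5] (S/NP)\N  lex  "no"
[0,5] S/NP  <  k=4
[5,6] NP  lex  "idea"
[0,6] S  >  k=5

[0,6] S   >
  [0,5] S/NP   <
    [0,4] N   <
      [0,1] "on" : PP
      [1,4] N\PP   >
        [1,2] "city" : (N\PP)/S
        [2,4] S   >
          [2,3] "this" : S/PP
          [3,4] "river" : PP
    [4,5] "no" : (S/NP)\N
  [5,6] "idea" : NP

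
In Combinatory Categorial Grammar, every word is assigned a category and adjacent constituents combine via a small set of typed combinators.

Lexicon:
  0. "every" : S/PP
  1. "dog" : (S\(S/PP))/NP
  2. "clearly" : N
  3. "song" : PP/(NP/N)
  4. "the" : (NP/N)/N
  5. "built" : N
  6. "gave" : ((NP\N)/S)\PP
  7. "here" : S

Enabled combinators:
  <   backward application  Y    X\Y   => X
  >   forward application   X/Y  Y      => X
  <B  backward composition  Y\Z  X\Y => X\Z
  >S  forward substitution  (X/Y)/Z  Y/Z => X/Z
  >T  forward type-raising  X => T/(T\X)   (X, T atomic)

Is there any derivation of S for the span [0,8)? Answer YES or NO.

YES

[0,8] S   <
  [0,1] "every" : S/PP
  [1,8] S\(S/PP)   >
    [1,2] "dog" : (S\(S/PP))/NP
    [2,8] NP   >
      [2,3] NP/(NP\N)   >T
        [2,3] "clearly" : N
      [3,8] NP\N   >
        [3,7] (NP\N)/S   <
          [3,6] PP   >
            [3,4] "song" : PP/(NP/N)
            [4,6] NP/N   >
              [4,5] "the" : (NP/N)/N
              [5,6] "built" : N
          [6,7] "gave" : ((NP\N)/S)\PP
        [7,8] "here" : S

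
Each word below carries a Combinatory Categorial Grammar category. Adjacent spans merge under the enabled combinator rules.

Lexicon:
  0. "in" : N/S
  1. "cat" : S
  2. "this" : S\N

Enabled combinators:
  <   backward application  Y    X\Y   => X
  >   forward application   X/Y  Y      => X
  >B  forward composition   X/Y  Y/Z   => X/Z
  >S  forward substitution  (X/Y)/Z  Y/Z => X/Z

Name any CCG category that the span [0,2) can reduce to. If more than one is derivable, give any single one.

[0,3] S   <
  [0,2] N   >
    [0,1] "in" : N/S
    [1,2] "cat" : S
  [2,3] "this" : S\N

N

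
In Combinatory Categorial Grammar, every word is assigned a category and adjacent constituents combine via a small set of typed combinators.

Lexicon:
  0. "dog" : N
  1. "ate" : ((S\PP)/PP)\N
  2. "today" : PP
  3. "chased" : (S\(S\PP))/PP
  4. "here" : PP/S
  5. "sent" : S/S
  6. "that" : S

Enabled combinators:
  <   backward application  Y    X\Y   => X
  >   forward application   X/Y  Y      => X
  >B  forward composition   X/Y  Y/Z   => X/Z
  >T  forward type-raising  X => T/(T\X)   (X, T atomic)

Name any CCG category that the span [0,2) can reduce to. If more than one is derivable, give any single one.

[0,7] S   <
  [0,3] S\PP   >
    [0,2] (S\PP)/PP   <
      [0,1] "dog" : N
      [1,2] "ate" : ((S\PP)/PP)\N
    [2,3] "today" : PP
  [3,7] S\(S\PP)   >
    [3,4] "chased" : (S\(S\PP))/PP
    [4,7] PP   >
      [4,6] PP/S   >B
        [4,5] "here" : PP/S
        [5,6] "sent" : S/S
      [6,7] "that" : S

(S\PP)/PP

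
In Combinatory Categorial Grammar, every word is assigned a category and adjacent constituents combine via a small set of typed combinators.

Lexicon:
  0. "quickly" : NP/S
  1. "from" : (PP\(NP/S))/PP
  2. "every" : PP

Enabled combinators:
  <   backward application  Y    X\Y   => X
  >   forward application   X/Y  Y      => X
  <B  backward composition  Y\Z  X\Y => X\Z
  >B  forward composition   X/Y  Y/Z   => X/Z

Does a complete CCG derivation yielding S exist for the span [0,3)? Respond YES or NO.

NP/S (PP\(NP/S))/PP PP
CKY chart[0,3] = {PP}; S ∉ chart

NO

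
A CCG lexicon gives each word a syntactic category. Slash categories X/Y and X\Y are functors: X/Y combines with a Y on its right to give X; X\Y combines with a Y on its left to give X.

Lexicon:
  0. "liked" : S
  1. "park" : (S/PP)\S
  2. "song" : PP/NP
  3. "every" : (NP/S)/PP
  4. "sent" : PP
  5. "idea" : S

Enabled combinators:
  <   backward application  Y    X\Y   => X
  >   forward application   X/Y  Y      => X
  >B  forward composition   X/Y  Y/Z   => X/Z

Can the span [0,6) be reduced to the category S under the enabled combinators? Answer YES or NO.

YES

[0,6] S   >
  [0,3] S/NP   >B
    [0,2] S/PP   <
      [0,1] "liked" : S
      [1,2] "park" : (S/PP)\S
    [2,3] "song" : PP/NP
  [3,6] NP   >
    [3,5] NP/S   >
      [3,4] "every" : (NP/S)/PP
      [4,5] "sent" : PP
    [5,6] "idea" : S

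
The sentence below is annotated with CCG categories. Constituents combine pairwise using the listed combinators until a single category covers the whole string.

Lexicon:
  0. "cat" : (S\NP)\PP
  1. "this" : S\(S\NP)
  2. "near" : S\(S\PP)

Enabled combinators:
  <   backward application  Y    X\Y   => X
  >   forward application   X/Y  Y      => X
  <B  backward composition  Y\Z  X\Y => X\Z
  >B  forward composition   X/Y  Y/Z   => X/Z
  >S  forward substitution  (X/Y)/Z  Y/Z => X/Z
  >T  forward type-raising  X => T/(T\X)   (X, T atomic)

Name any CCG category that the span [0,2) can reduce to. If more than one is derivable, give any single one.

[0,3] S   <
  [0,2] S\PP   <B
    [0,1] "cat" : (S\NP)\PP
    [1,2] "this" : S\(S\NP)
  [2,3] "near" : S\(S\PP)

S\PP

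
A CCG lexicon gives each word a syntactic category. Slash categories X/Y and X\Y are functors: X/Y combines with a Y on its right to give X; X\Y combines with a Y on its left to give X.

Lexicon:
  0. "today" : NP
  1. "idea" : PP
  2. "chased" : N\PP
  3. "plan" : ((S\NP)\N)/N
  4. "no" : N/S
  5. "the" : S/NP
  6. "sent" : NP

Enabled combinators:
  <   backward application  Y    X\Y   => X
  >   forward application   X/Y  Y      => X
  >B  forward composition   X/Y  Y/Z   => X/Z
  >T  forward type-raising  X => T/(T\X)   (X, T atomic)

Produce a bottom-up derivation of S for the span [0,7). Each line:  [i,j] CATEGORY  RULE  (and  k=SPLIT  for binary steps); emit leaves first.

[0,7] S   >
  [0,1] S/(S\NP)   >T
    [0,1] "today" : NP
  [1,7] S\NP   <
    [1,3] N   <
      [1,2] "idea" : PP
      [2,3] "chased" : N\PP
    [3,7] (S\NP)\N   >
      [3,4] "plan" : ((S\NP)\N)/N
      [4,7] N   >
        [4,6] N/NP   >B
          [4,5] "no" : N/S
          [5,6] "the" : S/NP
        [6,7] "sent" : NP

[0,1] NP  lex  "today"
[0,1] S/(S\NP)  >T
[1,2] PP  lex  "idea"
[2,3] N\PP  lex  "chased"
[1,3] N  <  k=2
[3,4] ((S\NP)\N)/N  lex  "plan"
[4,5] N/S  lex  "no"
[5,6] S/NP  lex  "the"
[4,6] N/NP  >B  k=5
[6,7] NP  lex  "sent"
[4,7] N  >  k=6
[3,7] (S\NP)\N  >  k=4
[1,7] S\NP  <  k=3
[0,7] S  >  k=1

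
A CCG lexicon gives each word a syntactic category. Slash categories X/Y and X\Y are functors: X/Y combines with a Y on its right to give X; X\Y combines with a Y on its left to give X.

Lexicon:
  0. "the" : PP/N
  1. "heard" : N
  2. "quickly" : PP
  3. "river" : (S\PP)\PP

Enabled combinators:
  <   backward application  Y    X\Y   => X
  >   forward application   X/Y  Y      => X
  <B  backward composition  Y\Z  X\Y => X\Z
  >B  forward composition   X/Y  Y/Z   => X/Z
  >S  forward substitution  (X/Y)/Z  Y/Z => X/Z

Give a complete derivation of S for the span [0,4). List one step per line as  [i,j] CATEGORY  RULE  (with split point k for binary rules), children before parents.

[0,4] S   <
  [0,2] PP   >
    [0,1] "the" : PP/N
    [1,2] "heard" : N
  [2,4] S\PP   <
    [2,3] "quickly" : PP
    [3,4] "river" : (S\PP)\PP

[0,1] PP/N  lex  "the"
[1,2] N  lex  "heard"
[0,2] PP  >  k=1
[2,3] PP  lex  "quickly"
[3,4] (S\PP)\PP  lex  "river"
[2,4] S\PP  <  k=3
[0,4] S  <  k=2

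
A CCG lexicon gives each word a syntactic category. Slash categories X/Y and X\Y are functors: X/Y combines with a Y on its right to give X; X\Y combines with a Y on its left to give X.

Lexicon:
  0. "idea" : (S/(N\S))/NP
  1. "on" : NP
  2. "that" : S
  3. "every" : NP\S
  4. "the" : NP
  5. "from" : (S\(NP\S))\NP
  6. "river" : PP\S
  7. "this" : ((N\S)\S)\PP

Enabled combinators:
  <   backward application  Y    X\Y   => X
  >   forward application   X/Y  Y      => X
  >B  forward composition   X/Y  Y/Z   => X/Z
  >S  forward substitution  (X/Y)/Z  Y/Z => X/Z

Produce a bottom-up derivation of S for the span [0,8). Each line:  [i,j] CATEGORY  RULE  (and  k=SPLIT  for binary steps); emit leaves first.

[0,1] (S/(N\S))/NP  lex  "idea"
[1,2] NP  lex  "on"
[0,2] S/(N\S)  >  k=1
[2,3] S  lex  "that"
[3,4] NP\S  lex  "every"
[4,5] NP  lex  "the"
[5,6] (S\(NP\S))\NP  lex  "from"
[4,6] S\(NP\S)  <  k=5
[3,6] S  <  k=4
[6,7] PP\S  lex  "river"
[3,7] PP  <  k=6
[7,8] ((N\S)\S)\PP  lex  "this"
[3,8] (N\S)\S  <  k=7
[2,8] N\S  <  k=3
[0,8] S  >  k=2

[0,8] S   >
  [0,2] S/(N\S)   >
    [0,1] "idea" : (S/(N\S))/NP
    [1,2] "on" : NP
  [2,8] N\S   <
    [2,3] "that" : S
    [3,8] (N\S)\S   <
      [3,7] PP   <
        [3,6] S   <
          [3,4] "every" : NP\S
          [4,6] S\(NP\S)   <
            [4,5] "the" : NP
            [5,6] "from" : (S\(NP\S))\NP
        [6,7] "river" : PP\S
      [7,8] "this" : ((N\S)\S)\PP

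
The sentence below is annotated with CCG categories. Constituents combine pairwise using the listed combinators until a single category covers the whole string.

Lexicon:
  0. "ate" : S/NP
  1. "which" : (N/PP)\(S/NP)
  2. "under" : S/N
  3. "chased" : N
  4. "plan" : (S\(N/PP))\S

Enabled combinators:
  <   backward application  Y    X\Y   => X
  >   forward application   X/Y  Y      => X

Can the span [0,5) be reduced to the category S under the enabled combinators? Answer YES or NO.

[0,5] S   <
  [0,2] N/PP   <
    [0,1] "ate" : S/NP
    [1,2] "which" : (N/PP)\(S/NP)
  [2,5] S\(N/PP)   <
    [2,4] S   >
      [2,3] "under" : S/N
      [3,4] "chased" : N
    [4,5] "plan" : (S\(N/PP))\S

YES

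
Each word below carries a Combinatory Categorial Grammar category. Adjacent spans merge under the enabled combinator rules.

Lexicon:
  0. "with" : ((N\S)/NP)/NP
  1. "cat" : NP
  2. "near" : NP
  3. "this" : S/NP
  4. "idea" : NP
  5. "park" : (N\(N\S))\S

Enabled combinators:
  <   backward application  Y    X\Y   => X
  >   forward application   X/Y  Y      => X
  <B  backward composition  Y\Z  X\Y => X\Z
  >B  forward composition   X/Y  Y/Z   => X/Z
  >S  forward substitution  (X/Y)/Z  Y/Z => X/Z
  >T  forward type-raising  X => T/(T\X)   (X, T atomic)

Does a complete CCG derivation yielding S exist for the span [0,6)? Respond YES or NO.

((N\S)/NP)/NP NP NP S/NP NP (N\(N\S))\S
CKY chart[0,6] = {N, N/(N\N), NP/(NP\N), PP/(PP\N), S/(S\N)}; S ∉ chart

NO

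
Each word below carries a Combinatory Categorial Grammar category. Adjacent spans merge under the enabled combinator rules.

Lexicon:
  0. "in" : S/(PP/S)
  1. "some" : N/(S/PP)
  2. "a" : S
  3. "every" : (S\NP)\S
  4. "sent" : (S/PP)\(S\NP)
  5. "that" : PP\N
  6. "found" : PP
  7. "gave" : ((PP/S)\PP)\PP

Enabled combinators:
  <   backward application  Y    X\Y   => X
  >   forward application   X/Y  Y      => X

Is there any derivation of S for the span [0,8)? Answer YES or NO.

[0,8] S   >
  [0,1] "in" : S/(PP/S)
  [1,8] PP/S   <
    [1,6] PP   <
      [1,5] N   >
        [1,2] "some" : N/(S/PP)
        [2,5] S/PP   <
          [2,4] S\NP   <
            [2,3] "a" : S
            [3,4] "every" : (S\NP)\S
          [4,5] "sent" : (S/PP)\(S\NP)
      [5,6] "that" : PP\N
    [6,8] (PP/S)\PP   <
      [6,7] "found" : PP
      [7,8] "gave" : ((PP/S)\PP)\PP

YES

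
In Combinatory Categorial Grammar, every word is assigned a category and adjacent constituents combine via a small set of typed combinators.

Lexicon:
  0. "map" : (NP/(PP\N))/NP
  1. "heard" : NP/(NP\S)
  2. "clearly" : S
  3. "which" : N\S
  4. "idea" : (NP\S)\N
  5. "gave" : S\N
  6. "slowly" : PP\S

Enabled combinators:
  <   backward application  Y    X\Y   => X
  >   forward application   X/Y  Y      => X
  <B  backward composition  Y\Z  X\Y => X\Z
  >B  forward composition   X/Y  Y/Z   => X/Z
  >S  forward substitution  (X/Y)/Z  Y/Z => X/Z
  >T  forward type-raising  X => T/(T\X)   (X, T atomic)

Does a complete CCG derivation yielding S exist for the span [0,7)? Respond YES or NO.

(NP/(PP\N))/NP NP/(NP\S) S N\S (NP\S)\N S\N PP\S
CKY chart[0,7] = {N/(N\NP), NP, NP/(NP\NP), PP/(PP\NP), S/(S\NP)}; S ∉ chart

NO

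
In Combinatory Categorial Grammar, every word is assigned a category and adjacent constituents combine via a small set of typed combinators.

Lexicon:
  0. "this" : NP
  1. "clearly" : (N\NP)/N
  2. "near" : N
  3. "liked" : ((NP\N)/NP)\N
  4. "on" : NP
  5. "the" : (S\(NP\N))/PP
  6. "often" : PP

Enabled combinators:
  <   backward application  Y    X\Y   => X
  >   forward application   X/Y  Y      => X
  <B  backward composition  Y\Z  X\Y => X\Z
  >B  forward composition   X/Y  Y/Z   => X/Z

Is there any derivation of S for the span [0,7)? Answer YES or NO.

YES

[0,7] S   <
  [0,5] NP\N   >
    [0,4] (NP\N)/NP   <
      [0,3] N   <
        [0,1] "this" : NP
        [1,3] N\NP   >
          [1,2] "clearly" : (N\NP)/N
          [2,3] "near" : N
      [3,4] "liked" : ((NP\N)/NP)\N
    [4,5] "on" : NP
  [5,7] S\(NP\N)   >
    [5,6] "the" : (S\(NP\N))/PP
    [6,7] "often" : PP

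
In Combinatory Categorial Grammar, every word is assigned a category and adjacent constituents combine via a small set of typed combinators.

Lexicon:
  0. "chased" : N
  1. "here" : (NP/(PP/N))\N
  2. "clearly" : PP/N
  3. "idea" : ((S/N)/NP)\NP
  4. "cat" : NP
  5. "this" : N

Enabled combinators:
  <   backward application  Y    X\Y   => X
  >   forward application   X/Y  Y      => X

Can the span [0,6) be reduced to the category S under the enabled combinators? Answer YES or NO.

YES

[0,6] S   >
  [0,5] S/N   >
    [0,4] (S/N)/NP   <
      [0,3] NP   >
        [0,2] NP/(PP/N)   <
          [0,1] "chased" : N
          [1,2] "here" : (NP/(PP/N))\N
        [2,3] "clearly" : PP/N
      [3,4] "idea" : ((S/N)/NP)\NP
    [4,5] "cat" : NP
  [5,6] "this" : N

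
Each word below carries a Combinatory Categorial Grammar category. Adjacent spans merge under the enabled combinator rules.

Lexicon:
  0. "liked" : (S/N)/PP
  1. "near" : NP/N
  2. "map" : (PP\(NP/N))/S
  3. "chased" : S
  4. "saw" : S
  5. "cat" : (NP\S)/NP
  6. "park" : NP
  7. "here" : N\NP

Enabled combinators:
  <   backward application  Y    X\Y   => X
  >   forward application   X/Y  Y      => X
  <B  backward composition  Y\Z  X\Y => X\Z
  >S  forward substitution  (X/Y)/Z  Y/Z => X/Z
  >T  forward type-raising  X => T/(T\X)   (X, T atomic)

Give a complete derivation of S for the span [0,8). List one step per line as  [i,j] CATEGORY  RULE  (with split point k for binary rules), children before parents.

[0,8] S   >
  [0,4] S/N   >
    [0,1] "liked" : (S/N)/PP
    [1,4] PP   <
      [1,2] "near" : NP/N
      [2,4] PP\(NP/N)   >
        [2,3] "map" : (PP\(NP/N))/S
        [3,4] "chased" : S
  [4,8] N   >
    [4,5] N/(N\S)   >T
      [4,5] "saw" : S
    [5,8] N\S   <B
      [5,7] NP\S   >
        [5,6] "cat" : (NP\S)/NP
        [6,7] "park" : NP
      [7,8] "here" : N\NP

[0,1] (S/N)/PP  lex  "liked"
[1,2] NP/N  lex  "near"
[2,3] (PP\(NP/N))/S  lex  "map"
[3,4] S  lex  "chased"
[2,4] PP\(NP/N)  >  k=3
[1,4] PP  <  k=2
[0,4] S/N  >  k=1
[4,5] S  lex  "saw"
[4,5] N/(N\S)  >T
[5,6] (NP\S)/NP  lex  "cat"
[6,7] NP  lex  "park"
[5,7] NP\S  >  k=6
[7,8] N\NP  lex  "here"
[5,8] N\S  <B  k=7
[4,8] N  >  k=5
[0,8] S  >  k=4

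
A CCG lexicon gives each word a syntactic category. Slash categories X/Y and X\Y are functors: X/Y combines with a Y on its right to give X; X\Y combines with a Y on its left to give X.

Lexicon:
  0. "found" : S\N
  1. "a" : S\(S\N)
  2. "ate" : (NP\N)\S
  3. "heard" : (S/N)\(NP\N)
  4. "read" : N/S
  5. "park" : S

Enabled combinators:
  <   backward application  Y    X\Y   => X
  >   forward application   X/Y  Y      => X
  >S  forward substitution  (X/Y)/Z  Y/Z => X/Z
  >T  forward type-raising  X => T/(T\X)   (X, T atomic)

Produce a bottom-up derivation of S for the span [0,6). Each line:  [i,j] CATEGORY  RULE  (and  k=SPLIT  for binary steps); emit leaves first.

[0,1] S\N  lex  "found"
[1,2] S\(S\N)  lex  "a"
[0,2] S  <  k=1
[2,3] (NP\N)\S  lex  "ate"
[0,3] NP\N  <  k=2
[3,4] (S/N)\(NP\N)  lex  "heard"
[0,4] S/N  <  k=3
[4,5] N/S  lex  "read"
[5,6] S  lex  "park"
[4,6] N  >  k=5
[0,6] S  >  k=4

[0,6] S   >
  [0,4] S/N   <
    [0,3] NP\N   <
      [0,2] S   <
        [0,1] "found" : S\N
        [1,2] "a" : S\(S\N)
      [2,3] "ate" : (NP\N)\S
    [3,4] "heard" : (S/N)\(NP\N)
  [4,6] N   >
    [4,5] "read" : N/S
    [5,6] "park" : S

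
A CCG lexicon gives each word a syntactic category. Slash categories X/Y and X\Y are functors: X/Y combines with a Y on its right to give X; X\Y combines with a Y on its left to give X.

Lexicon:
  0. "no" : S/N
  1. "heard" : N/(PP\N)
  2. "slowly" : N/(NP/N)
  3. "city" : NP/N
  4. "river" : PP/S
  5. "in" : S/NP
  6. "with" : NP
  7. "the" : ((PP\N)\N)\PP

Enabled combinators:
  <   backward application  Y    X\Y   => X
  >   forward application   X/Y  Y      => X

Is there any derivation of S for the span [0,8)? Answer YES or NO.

[0,8] S   >
  [0,1] "no" : S/N
  [1,8] N   >
    [1,2] "heard" : N/(PP\N)
    [2,8] PP\N   <
      [2,4] N   >
        [2,3] "slowly" : N/(NP/N)
        [3,4] "city" : NP/N
      [4,8] (PP\N)\N   <
        [4,7] PP   >
          [4,5] "river" : PP/S
          [5,7] S   >
            [5,6] "in" : S/NP
            [6,7] "with" : NP
        [7,8] "the" : ((PP\N)\N)\PP

YES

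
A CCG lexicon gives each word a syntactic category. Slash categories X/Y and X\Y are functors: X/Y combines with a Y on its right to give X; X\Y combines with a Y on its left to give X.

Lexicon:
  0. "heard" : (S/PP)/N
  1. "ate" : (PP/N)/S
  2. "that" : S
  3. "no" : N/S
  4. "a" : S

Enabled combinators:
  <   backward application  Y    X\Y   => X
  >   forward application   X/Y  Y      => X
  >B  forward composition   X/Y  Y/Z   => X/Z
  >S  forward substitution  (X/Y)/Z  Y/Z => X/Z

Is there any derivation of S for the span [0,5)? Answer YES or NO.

YES

[0,5] S   >
  [0,3] S/N   >S
    [0,1] "heard" : (S/PP)/N
    [1,3] PP/N   >
      [1,2] "ate" : (PP/N)/S
      [2,3] "that" : S
  [3,5] N   >
    [3,4] "no" : N/S
    [4,5] "a" : S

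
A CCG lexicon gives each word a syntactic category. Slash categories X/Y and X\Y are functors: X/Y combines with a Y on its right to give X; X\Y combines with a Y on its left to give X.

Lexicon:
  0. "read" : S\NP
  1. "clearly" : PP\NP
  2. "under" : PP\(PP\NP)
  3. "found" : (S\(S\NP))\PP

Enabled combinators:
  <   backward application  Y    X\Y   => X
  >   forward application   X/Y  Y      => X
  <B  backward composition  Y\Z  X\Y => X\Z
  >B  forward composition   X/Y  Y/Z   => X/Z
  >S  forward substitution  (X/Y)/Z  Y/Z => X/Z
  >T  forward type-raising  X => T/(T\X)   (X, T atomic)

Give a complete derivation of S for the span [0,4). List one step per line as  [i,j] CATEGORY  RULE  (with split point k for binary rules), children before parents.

[0,4] S   <
  [0,1] "read" : S\NP
  [1,4] S\(S\NP)   <
    [1,3] PP   <
      [1,2] "clearly" : PP\NP
      [2,3] "under" : PP\(PP\NP)
    [3,4] "found" : (S\(S\NP))\PP

[0,1] S\NP  lex  "read"
[1,2] PP\NP  lex  "clearly"
[2,3] PP\(PP\NP)  lex  "under"
[1,3] PP  <  k=2
[3,4] (S\(S\NP))\PP  lex  "found"
[1,4] S\(S\NP)  <  k=3
[0,4] S  <  k=1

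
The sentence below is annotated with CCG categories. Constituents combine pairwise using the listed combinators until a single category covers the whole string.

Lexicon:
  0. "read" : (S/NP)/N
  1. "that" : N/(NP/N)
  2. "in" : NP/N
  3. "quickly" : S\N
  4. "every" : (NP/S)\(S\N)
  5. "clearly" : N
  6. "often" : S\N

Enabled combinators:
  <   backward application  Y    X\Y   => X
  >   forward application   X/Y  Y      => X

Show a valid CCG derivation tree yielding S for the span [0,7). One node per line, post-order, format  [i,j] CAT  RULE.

[0,1] (S/NP)/N  lex  "read"
[1,2] N/(NP/N)  lex  "that"
[2,3] NP/N  lex  "in"
[1,3] N  >  k=2
[0,3] S/NP  >  k=1
[3,4] S\N  lex  "quickly"
[4,5] (NP/S)\(S\N)  lex  "every"
[3,5] NP/S  <  k=4
[5,6] N  lex  "clearly"
[6,7] S\N  lex  "often"
[5,7] S  <  k=6
[3,7] NP  >  k=5
[0,7] S  >  k=3

[0,7] S   >
  [0,3] S/NP   >
    [0,1] "read" : (S/NP)/N
    [1,3] N   >
      [1,2] "that" : N/(NP/N)
      [2,3] "in" : NP/N
  [3,7] NP   >
    [3,5] NP/S   <
      [3,4] "quickly" : S\N
      [4,5] "every" : (NP/S)\(S\N)
    [5,7] S   <
      [5,6] "clearly" : N
      [6,7] "often" : S\N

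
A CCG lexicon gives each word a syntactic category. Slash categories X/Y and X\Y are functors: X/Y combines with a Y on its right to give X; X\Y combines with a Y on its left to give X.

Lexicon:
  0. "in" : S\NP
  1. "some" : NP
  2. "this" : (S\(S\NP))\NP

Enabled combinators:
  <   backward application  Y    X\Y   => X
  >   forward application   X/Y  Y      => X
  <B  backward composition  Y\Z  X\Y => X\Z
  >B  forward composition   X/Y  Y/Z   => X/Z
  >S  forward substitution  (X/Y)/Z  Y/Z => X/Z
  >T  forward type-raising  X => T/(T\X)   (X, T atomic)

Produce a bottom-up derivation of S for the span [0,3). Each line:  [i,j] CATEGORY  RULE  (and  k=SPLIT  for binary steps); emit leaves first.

[0,3] S   <
  [0,1] "in" : S\NP
  [1,3] S\(S\NP)   <
    [1,2] "some" : NP
    [2,3] "this" : (S\(S\NP))\NP

[0,1] S\NP  lex  "in"
[1,2] NP  lex  "some"
[2,3] (S\(S\NP))\NP  lex  "this"
[1,3] S\(S\NP)  <  k=2
[0,3] S  <  k=1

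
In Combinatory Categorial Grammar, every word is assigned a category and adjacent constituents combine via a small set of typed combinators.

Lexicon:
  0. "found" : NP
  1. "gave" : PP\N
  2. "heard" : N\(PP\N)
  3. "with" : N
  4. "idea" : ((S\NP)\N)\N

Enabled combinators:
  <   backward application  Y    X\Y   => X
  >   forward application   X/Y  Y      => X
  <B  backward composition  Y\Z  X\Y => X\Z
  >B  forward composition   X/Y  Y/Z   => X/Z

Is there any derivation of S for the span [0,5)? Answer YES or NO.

YES

[0,5] S   <
  [0,1] "found" : NP
  [1,5] S\NP   <
    [1,3] N   <
      [1,2] "gave" : PP\N
      [2,3] "heard" : N\(PP\N)
    [3,5] (S\NP)\N   <
      [3,4] "with" : N
      [4,5] "idea" : ((S\NP)\N)\N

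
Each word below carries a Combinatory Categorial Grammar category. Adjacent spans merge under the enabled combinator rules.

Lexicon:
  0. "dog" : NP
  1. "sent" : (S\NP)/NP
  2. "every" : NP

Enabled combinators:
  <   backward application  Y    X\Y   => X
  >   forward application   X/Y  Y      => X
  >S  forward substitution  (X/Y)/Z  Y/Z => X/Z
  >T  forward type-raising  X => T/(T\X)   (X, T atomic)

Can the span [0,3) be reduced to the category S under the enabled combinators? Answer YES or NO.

YES

[0,3] S   <
  [0,1] "dog" : NP
  [1,3] S\NP   >
    [1,2] "sent" : (S\NP)/NP
    [2,3] "every" : NP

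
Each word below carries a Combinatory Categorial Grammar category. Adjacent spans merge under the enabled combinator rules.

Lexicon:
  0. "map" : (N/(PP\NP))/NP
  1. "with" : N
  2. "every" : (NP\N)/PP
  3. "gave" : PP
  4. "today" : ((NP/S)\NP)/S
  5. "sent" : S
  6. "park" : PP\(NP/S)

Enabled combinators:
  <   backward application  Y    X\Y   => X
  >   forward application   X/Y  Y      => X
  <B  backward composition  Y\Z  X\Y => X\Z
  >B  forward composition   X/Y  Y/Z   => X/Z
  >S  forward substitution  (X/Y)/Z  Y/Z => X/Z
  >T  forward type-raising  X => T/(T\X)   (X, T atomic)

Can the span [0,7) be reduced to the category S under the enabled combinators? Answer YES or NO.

(N/(PP\NP))/NP N (NP\N)/PP PP ((NP/S)\NP)/S S PP\(NP/S)
CKY chart[0,7] = {(N/(PP\NP))/(NP\PP), N, N/(N\N), NP/(NP\N), PP/(PP\N), S/(S\N)}; S ∉ chart

NO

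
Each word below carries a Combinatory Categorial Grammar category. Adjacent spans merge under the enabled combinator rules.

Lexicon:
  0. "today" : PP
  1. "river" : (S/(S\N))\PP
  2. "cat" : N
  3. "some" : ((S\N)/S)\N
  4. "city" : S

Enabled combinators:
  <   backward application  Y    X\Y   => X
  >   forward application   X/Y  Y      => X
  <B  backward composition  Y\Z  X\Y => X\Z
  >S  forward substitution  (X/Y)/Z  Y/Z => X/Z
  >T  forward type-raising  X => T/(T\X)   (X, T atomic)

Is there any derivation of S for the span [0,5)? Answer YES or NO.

[0,5] S   >
  [0,2] S/(S\N)   <
    [0,1] "today" : PP
    [1,2] "river" : (S/(S\N))\PP
  [2,5] S\N   >
    [2,4] (S\N)/S   <
      [2,3] "cat" : N
      [3,4] "some" : ((S\N)/S)\N
    [4,5] "city" : S

YES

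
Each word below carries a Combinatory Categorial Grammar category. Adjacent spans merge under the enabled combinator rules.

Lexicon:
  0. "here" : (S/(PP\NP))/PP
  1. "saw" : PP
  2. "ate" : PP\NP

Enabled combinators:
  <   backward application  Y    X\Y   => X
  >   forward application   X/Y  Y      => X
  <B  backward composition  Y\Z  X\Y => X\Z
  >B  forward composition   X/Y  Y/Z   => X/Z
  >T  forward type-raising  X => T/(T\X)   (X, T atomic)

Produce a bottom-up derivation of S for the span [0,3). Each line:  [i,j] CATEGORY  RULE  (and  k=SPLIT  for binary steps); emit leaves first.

[0,3] S   >
  [0,2] S/(PP\NP)   >
    [0,1] "here" : (S/(PP\NP))/PP
    [1,2] "saw" : PP
  [2,3] "ate" : PP\NP

[0,1] (S/(PP\NP))/PP  lex  "here"
[1,2] PP  lex  "saw"
[0,2] S/(PP\NP)  >  k=1
[2,3] PP\NP  lex  "ate"
[0,3] S  >  k=2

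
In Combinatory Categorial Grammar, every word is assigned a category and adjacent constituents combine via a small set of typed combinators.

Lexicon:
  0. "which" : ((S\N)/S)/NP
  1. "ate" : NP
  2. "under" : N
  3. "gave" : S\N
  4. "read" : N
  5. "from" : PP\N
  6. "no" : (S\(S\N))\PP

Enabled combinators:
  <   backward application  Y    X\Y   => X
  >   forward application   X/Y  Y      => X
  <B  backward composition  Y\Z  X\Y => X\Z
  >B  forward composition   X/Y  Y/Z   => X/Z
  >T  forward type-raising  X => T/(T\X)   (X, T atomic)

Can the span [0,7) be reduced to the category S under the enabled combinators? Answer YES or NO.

YES

[0,7] S   <
  [0,4] S\N   >
    [0,2] (S\N)/S   >
      [0,1] "which" : ((S\N)/S)/NP
      [1,2] "ate" : NP
    [2,4] S   >
      [2,3] S/(S\N)   >T
        [2,3] "under" : N
      [3,4] "gave" : S\N
  [4,7] S\(S\N)   <
    [4,6] PP   >
      [4,5] PP/(PP\N)   >T
        [4,5] "read" : N
      [5,6] "from" : PP\N
    [6,7] "no" : (S\(S\N))\PP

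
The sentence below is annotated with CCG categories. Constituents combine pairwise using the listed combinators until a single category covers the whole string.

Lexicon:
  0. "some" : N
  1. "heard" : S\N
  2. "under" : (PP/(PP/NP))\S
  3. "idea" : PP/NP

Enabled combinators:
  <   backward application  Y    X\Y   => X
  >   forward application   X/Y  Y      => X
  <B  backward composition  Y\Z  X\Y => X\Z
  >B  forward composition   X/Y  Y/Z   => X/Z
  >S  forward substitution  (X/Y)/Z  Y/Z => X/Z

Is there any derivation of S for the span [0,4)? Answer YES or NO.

NO

N S\N (PP/(PP/NP))\S PP/NP
CKY chart[0,4] = {PP}; S ∉ chart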